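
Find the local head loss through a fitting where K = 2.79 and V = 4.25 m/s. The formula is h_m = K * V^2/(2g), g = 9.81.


Minor loss formula: h_m = K * V^2/(2g).
V^2 = 4.25^2 = 18.0625.
V^2/(2g) = 18.0625 / 19.62 = 0.9206 m.
h_m = 2.79 * 0.9206 = 2.5685 m.

2.5685


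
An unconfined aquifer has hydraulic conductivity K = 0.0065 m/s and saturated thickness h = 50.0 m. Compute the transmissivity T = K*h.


Transmissivity is defined as T = K * h.
T = 0.0065 * 50.0
  = 0.325 m^2/s.

0.325


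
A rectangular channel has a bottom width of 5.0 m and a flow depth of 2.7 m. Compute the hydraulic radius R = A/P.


For a rectangular section:
Flow area A = b * y = 5.0 * 2.7 = 13.5 m^2.
Wetted perimeter P = b + 2y = 5.0 + 2*2.7 = 10.4 m.
Hydraulic radius R = A/P = 13.5 / 10.4 = 1.2981 m.

1.2981


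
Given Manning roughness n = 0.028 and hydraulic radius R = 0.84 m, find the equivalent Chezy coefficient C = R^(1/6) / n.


The Chezy coefficient relates to Manning's n through C = R^(1/6) / n.
R^(1/6) = 0.84^(1/6) = 0.971359.
C = 0.971359 / 0.028 = 34.69 m^(1/2)/s.

34.69


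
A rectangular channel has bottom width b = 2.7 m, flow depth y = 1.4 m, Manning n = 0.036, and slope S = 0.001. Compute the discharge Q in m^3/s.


For a rectangular channel, the cross-sectional area A = b * y = 2.7 * 1.4 = 3.78 m^2.
The wetted perimeter P = b + 2y = 2.7 + 2*1.4 = 5.5 m.
Hydraulic radius R = A/P = 3.78/5.5 = 0.6873 m.
Velocity V = (1/n)*R^(2/3)*S^(1/2) = (1/0.036)*0.6873^(2/3)*0.001^(1/2) = 0.6841 m/s.
Discharge Q = A * V = 3.78 * 0.6841 = 2.586 m^3/s.

2.586


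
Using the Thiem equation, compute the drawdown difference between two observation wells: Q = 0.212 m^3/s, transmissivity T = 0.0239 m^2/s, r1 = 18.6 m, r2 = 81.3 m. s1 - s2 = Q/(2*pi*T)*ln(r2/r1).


Thiem equation: s1 - s2 = Q/(2*pi*T) * ln(r2/r1).
ln(r2/r1) = ln(81.3/18.6) = 1.475.
Q/(2*pi*T) = 0.212 / (2*pi*0.0239) = 0.212 / 0.1502 = 1.4118.
s1 - s2 = 1.4118 * 1.475 = 2.0823 m.

2.0823


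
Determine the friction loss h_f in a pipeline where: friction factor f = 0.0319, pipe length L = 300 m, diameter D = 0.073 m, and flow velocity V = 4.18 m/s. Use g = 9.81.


Darcy-Weisbach equation: h_f = f * (L/D) * V^2/(2g).
f * L/D = 0.0319 * 300/0.073 = 131.0959.
V^2/(2g) = 4.18^2 / (2*9.81) = 17.4724 / 19.62 = 0.8905 m.
h_f = 131.0959 * 0.8905 = 116.746 m.

116.746


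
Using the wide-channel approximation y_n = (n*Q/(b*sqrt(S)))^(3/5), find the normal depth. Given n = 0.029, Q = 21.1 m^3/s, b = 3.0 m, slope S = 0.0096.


We use the wide-channel approximation y_n = (n*Q/(b*sqrt(S)))^(3/5).
sqrt(S) = sqrt(0.0096) = 0.09798.
Numerator: n*Q = 0.029 * 21.1 = 0.6119.
Denominator: b*sqrt(S) = 3.0 * 0.09798 = 0.29394.
arg = 2.0817.
y_n = 2.0817^(3/5) = 1.5526 m.

1.5526


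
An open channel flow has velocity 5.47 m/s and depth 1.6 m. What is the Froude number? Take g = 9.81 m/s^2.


The Froude number is defined as Fr = V / sqrt(g*y).
g*y = 9.81 * 1.6 = 15.696.
sqrt(g*y) = sqrt(15.696) = 3.9618.
Fr = 5.47 / 3.9618 = 1.3807.

1.3807


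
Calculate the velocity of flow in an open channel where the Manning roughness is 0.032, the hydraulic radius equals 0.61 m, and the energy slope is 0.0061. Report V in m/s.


Manning's equation gives V = (1/n) * R^(2/3) * S^(1/2).
First, compute R^(2/3) = 0.61^(2/3) = 0.7193.
Next, S^(1/2) = 0.0061^(1/2) = 0.078102.
Then 1/n = 1/0.032 = 31.25.
V = 31.25 * 0.7193 * 0.078102 = 1.7555 m/s.

1.7555


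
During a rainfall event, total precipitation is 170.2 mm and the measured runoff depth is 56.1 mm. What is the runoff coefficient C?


The runoff coefficient C = runoff depth / rainfall depth.
C = 56.1 / 170.2
  = 0.3296.

0.3296


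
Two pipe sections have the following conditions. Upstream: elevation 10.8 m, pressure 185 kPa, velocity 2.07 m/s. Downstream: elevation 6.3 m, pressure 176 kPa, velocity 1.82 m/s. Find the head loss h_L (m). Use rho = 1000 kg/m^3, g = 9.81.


Total head at each section: H = z + p/(rho*g) + V^2/(2g).
H1 = 10.8 + 185*1000/(1000*9.81) + 2.07^2/(2*9.81)
   = 10.8 + 18.858 + 0.2184
   = 29.877 m.
H2 = 6.3 + 176*1000/(1000*9.81) + 1.82^2/(2*9.81)
   = 6.3 + 17.941 + 0.1688
   = 24.41 m.
h_L = H1 - H2 = 29.877 - 24.41 = 5.467 m.

5.467


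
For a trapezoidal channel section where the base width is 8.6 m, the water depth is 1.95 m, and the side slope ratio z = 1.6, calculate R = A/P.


For a trapezoidal section with side slope z:
A = (b + z*y)*y = (8.6 + 1.6*1.95)*1.95 = 22.854 m^2.
P = b + 2*y*sqrt(1 + z^2) = 8.6 + 2*1.95*sqrt(1 + 1.6^2) = 15.959 m.
R = A/P = 22.854 / 15.959 = 1.4321 m.

1.4321


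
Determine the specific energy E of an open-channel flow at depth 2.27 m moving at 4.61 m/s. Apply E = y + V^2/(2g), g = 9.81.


Specific energy E = y + V^2/(2g).
Velocity head = V^2/(2g) = 4.61^2 / (2*9.81) = 21.2521 / 19.62 = 1.0832 m.
E = 2.27 + 1.0832 = 3.3532 m.

3.3532


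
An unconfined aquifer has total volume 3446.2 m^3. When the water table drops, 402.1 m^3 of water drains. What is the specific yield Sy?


Specific yield Sy = Volume drained / Total volume.
Sy = 402.1 / 3446.2
   = 0.1167.

0.1167


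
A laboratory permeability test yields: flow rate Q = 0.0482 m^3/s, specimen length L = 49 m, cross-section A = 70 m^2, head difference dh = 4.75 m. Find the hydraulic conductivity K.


From K = Q*L / (A*dh):
Numerator: Q*L = 0.0482 * 49 = 2.3618.
Denominator: A*dh = 70 * 4.75 = 332.5.
K = 2.3618 / 332.5 = 0.007103 m/s.

0.007103


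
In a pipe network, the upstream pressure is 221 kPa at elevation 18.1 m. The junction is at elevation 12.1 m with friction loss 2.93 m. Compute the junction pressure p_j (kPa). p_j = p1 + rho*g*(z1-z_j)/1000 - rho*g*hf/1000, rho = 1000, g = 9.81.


Junction pressure: p_j = p1 + rho*g*(z1 - z_j)/1000 - rho*g*hf/1000.
Elevation term = 1000*9.81*(18.1 - 12.1)/1000 = 58.86 kPa.
Friction term = 1000*9.81*2.93/1000 = 28.743 kPa.
p_j = 221 + 58.86 - 28.743 = 251.12 kPa.

251.12


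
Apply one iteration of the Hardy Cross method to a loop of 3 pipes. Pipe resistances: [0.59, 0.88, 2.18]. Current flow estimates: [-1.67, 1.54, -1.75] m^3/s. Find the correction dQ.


Numerator terms (r*Q*|Q|): 0.59*-1.67*|-1.67| = -1.6455; 0.88*1.54*|1.54| = 2.087; 2.18*-1.75*|-1.75| = -6.6763.
Sum of numerator = -6.2347.
Denominator terms (r*|Q|): 0.59*|-1.67| = 0.9853; 0.88*|1.54| = 1.3552; 2.18*|-1.75| = 3.815.
2 * sum of denominator = 2 * 6.1555 = 12.311.
dQ = --6.2347 / 12.311 = 0.5064 m^3/s.

0.5064


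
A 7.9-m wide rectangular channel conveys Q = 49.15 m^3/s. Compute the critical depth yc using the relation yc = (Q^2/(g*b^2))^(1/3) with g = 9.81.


Using yc = (Q^2 / (g * b^2))^(1/3):
Q^2 = 49.15^2 = 2415.72.
g * b^2 = 9.81 * 7.9^2 = 9.81 * 62.41 = 612.24.
Q^2 / (g*b^2) = 2415.72 / 612.24 = 3.9457.
yc = 3.9457^(1/3) = 1.5802 m.

1.5802


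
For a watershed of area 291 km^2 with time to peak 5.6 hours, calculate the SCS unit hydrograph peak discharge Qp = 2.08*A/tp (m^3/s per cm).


SCS formula: Qp = 2.08 * A / tp.
Qp = 2.08 * 291 / 5.6
   = 605.28 / 5.6
   = 108.09 m^3/s per cm.

108.09


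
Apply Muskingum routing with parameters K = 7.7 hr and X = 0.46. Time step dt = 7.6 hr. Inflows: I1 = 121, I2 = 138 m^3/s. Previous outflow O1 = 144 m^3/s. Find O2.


Muskingum coefficients:
denom = 2*K*(1-X) + dt = 2*7.7*(1-0.46) + 7.6 = 15.916.
C0 = (dt - 2*K*X)/denom = (7.6 - 2*7.7*0.46)/15.916 = 0.0324.
C1 = (dt + 2*K*X)/denom = (7.6 + 2*7.7*0.46)/15.916 = 0.9226.
C2 = (2*K*(1-X) - dt)/denom = 0.045.
O2 = C0*I2 + C1*I1 + C2*O1
   = 0.0324*138 + 0.9226*121 + 0.045*144
   = 122.59 m^3/s.

122.59


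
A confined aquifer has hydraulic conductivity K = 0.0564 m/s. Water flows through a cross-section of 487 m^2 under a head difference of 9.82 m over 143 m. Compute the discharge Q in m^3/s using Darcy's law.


Darcy's law: Q = K * A * i, where i = dh/L.
Hydraulic gradient i = 9.82 / 143 = 0.068671.
Q = 0.0564 * 487 * 0.068671
  = 1.8862 m^3/s.

1.8862


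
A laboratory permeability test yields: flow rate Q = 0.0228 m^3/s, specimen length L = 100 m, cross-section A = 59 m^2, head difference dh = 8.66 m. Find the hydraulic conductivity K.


From K = Q*L / (A*dh):
Numerator: Q*L = 0.0228 * 100 = 2.28.
Denominator: A*dh = 59 * 8.66 = 510.94.
K = 2.28 / 510.94 = 0.004462 m/s.

0.004462


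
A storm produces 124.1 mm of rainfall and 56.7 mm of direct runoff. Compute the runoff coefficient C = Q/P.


The runoff coefficient C = runoff depth / rainfall depth.
C = 56.7 / 124.1
  = 0.4569.

0.4569


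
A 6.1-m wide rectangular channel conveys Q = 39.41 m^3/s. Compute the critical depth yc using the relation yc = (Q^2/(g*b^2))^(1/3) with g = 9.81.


Using yc = (Q^2 / (g * b^2))^(1/3):
Q^2 = 39.41^2 = 1553.15.
g * b^2 = 9.81 * 6.1^2 = 9.81 * 37.21 = 365.03.
Q^2 / (g*b^2) = 1553.15 / 365.03 = 4.2549.
yc = 4.2549^(1/3) = 1.6204 m.

1.6204


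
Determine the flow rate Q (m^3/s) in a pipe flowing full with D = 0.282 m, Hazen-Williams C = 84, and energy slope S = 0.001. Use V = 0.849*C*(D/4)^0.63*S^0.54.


For a full circular pipe, R = D/4 = 0.282/4 = 0.0705 m.
V = 0.849 * 84 * 0.0705^0.63 * 0.001^0.54
  = 0.849 * 84 * 0.188087 * 0.023988
  = 0.3218 m/s.
Pipe area A = pi*D^2/4 = pi*0.282^2/4 = 0.0625 m^2.
Q = A * V = 0.0625 * 0.3218 = 0.0201 m^3/s.

0.0201


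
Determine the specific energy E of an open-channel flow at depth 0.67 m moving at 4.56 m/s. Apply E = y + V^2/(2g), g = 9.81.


Specific energy E = y + V^2/(2g).
Velocity head = V^2/(2g) = 4.56^2 / (2*9.81) = 20.7936 / 19.62 = 1.0598 m.
E = 0.67 + 1.0598 = 1.7298 m.

1.7298


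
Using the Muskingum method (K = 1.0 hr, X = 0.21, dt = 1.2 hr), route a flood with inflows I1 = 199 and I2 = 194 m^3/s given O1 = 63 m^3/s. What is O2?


Muskingum coefficients:
denom = 2*K*(1-X) + dt = 2*1.0*(1-0.21) + 1.2 = 2.78.
C0 = (dt - 2*K*X)/denom = (1.2 - 2*1.0*0.21)/2.78 = 0.2806.
C1 = (dt + 2*K*X)/denom = (1.2 + 2*1.0*0.21)/2.78 = 0.5827.
C2 = (2*K*(1-X) - dt)/denom = 0.1367.
O2 = C0*I2 + C1*I1 + C2*O1
   = 0.2806*194 + 0.5827*199 + 0.1367*63
   = 179.01 m^3/s.

179.01


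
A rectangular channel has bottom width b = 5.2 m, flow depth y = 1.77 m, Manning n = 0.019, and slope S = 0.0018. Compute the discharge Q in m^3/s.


For a rectangular channel, the cross-sectional area A = b * y = 5.2 * 1.77 = 9.2 m^2.
The wetted perimeter P = b + 2y = 5.2 + 2*1.77 = 8.74 m.
Hydraulic radius R = A/P = 9.2/8.74 = 1.0531 m.
Velocity V = (1/n)*R^(2/3)*S^(1/2) = (1/0.019)*1.0531^(2/3)*0.0018^(1/2) = 2.3113 m/s.
Discharge Q = A * V = 9.2 * 2.3113 = 21.273 m^3/s.

21.273


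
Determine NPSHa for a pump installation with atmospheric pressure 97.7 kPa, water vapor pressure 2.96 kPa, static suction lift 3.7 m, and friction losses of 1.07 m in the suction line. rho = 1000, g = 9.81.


NPSHa = p_atm/(rho*g) - z_s - hf_s - p_vap/(rho*g).
p_atm/(rho*g) = 97.7*1000 / (1000*9.81) = 9.959 m.
p_vap/(rho*g) = 2.96*1000 / (1000*9.81) = 0.302 m.
NPSHa = 9.959 - 3.7 - 1.07 - 0.302
      = 4.89 m.

4.89


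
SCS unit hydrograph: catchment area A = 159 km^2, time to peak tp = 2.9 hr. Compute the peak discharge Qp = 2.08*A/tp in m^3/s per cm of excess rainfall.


SCS formula: Qp = 2.08 * A / tp.
Qp = 2.08 * 159 / 2.9
   = 330.72 / 2.9
   = 114.04 m^3/s per cm.

114.04


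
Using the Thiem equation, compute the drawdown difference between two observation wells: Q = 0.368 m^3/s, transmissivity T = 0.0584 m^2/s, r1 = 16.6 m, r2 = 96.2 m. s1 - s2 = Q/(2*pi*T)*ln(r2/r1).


Thiem equation: s1 - s2 = Q/(2*pi*T) * ln(r2/r1).
ln(r2/r1) = ln(96.2/16.6) = 1.757.
Q/(2*pi*T) = 0.368 / (2*pi*0.0584) = 0.368 / 0.3669 = 1.0029.
s1 - s2 = 1.0029 * 1.757 = 1.7621 m.

1.7621


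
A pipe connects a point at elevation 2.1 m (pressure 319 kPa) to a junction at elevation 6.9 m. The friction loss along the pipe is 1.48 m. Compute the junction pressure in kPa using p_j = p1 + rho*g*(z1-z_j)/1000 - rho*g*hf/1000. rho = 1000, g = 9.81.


Junction pressure: p_j = p1 + rho*g*(z1 - z_j)/1000 - rho*g*hf/1000.
Elevation term = 1000*9.81*(2.1 - 6.9)/1000 = -47.088 kPa.
Friction term = 1000*9.81*1.48/1000 = 14.519 kPa.
p_j = 319 + -47.088 - 14.519 = 257.39 kPa.

257.39


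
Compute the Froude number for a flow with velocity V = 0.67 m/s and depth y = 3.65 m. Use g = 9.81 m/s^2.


The Froude number is defined as Fr = V / sqrt(g*y).
g*y = 9.81 * 3.65 = 35.8065.
sqrt(g*y) = sqrt(35.8065) = 5.9839.
Fr = 0.67 / 5.9839 = 0.112.

0.112


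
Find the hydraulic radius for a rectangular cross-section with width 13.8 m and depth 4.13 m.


For a rectangular section:
Flow area A = b * y = 13.8 * 4.13 = 56.99 m^2.
Wetted perimeter P = b + 2y = 13.8 + 2*4.13 = 22.06 m.
Hydraulic radius R = A/P = 56.99 / 22.06 = 2.5836 m.

2.5836


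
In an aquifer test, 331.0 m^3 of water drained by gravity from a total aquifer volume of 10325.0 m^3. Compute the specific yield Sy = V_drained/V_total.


Specific yield Sy = Volume drained / Total volume.
Sy = 331.0 / 10325.0
   = 0.0321.

0.0321


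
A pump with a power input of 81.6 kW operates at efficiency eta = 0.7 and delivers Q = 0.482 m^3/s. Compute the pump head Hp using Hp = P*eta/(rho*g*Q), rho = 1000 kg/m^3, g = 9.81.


Pump head formula: Hp = P * eta / (rho * g * Q).
Numerator: P * eta = 81.6 * 1000 * 0.7 = 57120.0 W.
Denominator: rho * g * Q = 1000 * 9.81 * 0.482 = 4728.42.
Hp = 57120.0 / 4728.42 = 12.08 m.

12.08


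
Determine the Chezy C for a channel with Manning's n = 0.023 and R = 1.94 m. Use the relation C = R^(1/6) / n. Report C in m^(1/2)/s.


The Chezy coefficient relates to Manning's n through C = R^(1/6) / n.
R^(1/6) = 1.94^(1/6) = 1.116778.
C = 1.116778 / 0.023 = 48.56 m^(1/2)/s.

48.56


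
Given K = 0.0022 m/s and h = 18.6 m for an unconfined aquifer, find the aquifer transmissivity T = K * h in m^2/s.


Transmissivity is defined as T = K * h.
T = 0.0022 * 18.6
  = 0.0409 m^2/s.

0.0409


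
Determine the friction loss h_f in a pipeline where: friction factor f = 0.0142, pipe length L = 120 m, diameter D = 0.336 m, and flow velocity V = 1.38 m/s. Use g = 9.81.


Darcy-Weisbach equation: h_f = f * (L/D) * V^2/(2g).
f * L/D = 0.0142 * 120/0.336 = 5.0714.
V^2/(2g) = 1.38^2 / (2*9.81) = 1.9044 / 19.62 = 0.0971 m.
h_f = 5.0714 * 0.0971 = 0.492 m.

0.492


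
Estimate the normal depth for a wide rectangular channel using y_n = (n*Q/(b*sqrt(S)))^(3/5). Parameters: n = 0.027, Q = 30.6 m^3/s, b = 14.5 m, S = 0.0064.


We use the wide-channel approximation y_n = (n*Q/(b*sqrt(S)))^(3/5).
sqrt(S) = sqrt(0.0064) = 0.08.
Numerator: n*Q = 0.027 * 30.6 = 0.8262.
Denominator: b*sqrt(S) = 14.5 * 0.08 = 1.16.
arg = 0.7122.
y_n = 0.7122^(3/5) = 0.8158 m.

0.8158


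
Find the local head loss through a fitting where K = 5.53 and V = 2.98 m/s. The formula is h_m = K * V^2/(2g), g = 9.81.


Minor loss formula: h_m = K * V^2/(2g).
V^2 = 2.98^2 = 8.8804.
V^2/(2g) = 8.8804 / 19.62 = 0.4526 m.
h_m = 5.53 * 0.4526 = 2.503 m.

2.503


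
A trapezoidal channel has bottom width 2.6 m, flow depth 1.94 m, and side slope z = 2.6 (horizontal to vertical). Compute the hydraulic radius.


For a trapezoidal section with side slope z:
A = (b + z*y)*y = (2.6 + 2.6*1.94)*1.94 = 14.829 m^2.
P = b + 2*y*sqrt(1 + z^2) = 2.6 + 2*1.94*sqrt(1 + 2.6^2) = 13.408 m.
R = A/P = 14.829 / 13.408 = 1.106 m.

1.106


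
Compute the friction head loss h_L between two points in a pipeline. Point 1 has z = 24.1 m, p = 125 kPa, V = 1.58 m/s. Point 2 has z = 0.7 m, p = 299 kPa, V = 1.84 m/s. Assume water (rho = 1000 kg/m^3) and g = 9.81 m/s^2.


Total head at each section: H = z + p/(rho*g) + V^2/(2g).
H1 = 24.1 + 125*1000/(1000*9.81) + 1.58^2/(2*9.81)
   = 24.1 + 12.742 + 0.1272
   = 36.969 m.
H2 = 0.7 + 299*1000/(1000*9.81) + 1.84^2/(2*9.81)
   = 0.7 + 30.479 + 0.1726
   = 31.352 m.
h_L = H1 - H2 = 36.969 - 31.352 = 5.618 m.

5.618


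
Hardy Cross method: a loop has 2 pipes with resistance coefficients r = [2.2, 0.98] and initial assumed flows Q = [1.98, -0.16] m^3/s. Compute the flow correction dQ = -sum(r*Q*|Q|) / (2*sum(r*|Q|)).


Numerator terms (r*Q*|Q|): 2.2*1.98*|1.98| = 8.6249; 0.98*-0.16*|-0.16| = -0.0251.
Sum of numerator = 8.5998.
Denominator terms (r*|Q|): 2.2*|1.98| = 4.356; 0.98*|-0.16| = 0.1568.
2 * sum of denominator = 2 * 4.5128 = 9.0256.
dQ = -8.5998 / 9.0256 = -0.9528 m^3/s.

-0.9528


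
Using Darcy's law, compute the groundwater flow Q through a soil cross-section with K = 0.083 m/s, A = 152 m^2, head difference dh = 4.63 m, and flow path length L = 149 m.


Darcy's law: Q = K * A * i, where i = dh/L.
Hydraulic gradient i = 4.63 / 149 = 0.031074.
Q = 0.083 * 152 * 0.031074
  = 0.392 m^3/s.

0.392


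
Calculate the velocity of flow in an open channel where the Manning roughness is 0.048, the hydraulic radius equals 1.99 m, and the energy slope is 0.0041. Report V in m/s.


Manning's equation gives V = (1/n) * R^(2/3) * S^(1/2).
First, compute R^(2/3) = 1.99^(2/3) = 1.5821.
Next, S^(1/2) = 0.0041^(1/2) = 0.064031.
Then 1/n = 1/0.048 = 20.83.
V = 20.83 * 1.5821 * 0.064031 = 2.1105 m/s.

2.1105


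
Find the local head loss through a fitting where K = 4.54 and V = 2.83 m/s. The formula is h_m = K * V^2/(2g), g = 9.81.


Minor loss formula: h_m = K * V^2/(2g).
V^2 = 2.83^2 = 8.0089.
V^2/(2g) = 8.0089 / 19.62 = 0.4082 m.
h_m = 4.54 * 0.4082 = 1.8532 m.

1.8532


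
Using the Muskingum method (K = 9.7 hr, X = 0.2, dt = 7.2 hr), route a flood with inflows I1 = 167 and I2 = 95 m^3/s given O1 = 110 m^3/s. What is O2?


Muskingum coefficients:
denom = 2*K*(1-X) + dt = 2*9.7*(1-0.2) + 7.2 = 22.72.
C0 = (dt - 2*K*X)/denom = (7.2 - 2*9.7*0.2)/22.72 = 0.1461.
C1 = (dt + 2*K*X)/denom = (7.2 + 2*9.7*0.2)/22.72 = 0.4877.
C2 = (2*K*(1-X) - dt)/denom = 0.3662.
O2 = C0*I2 + C1*I1 + C2*O1
   = 0.1461*95 + 0.4877*167 + 0.3662*110
   = 135.61 m^3/s.

135.61


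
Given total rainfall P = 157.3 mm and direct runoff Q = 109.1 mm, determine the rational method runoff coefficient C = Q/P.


The runoff coefficient C = runoff depth / rainfall depth.
C = 109.1 / 157.3
  = 0.6936.

0.6936


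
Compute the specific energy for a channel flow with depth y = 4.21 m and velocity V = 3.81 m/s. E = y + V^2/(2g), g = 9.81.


Specific energy E = y + V^2/(2g).
Velocity head = V^2/(2g) = 3.81^2 / (2*9.81) = 14.5161 / 19.62 = 0.7399 m.
E = 4.21 + 0.7399 = 4.9499 m.

4.9499


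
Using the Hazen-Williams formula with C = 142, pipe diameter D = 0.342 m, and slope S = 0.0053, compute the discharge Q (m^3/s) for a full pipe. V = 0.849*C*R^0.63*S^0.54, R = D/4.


For a full circular pipe, R = D/4 = 0.342/4 = 0.0855 m.
V = 0.849 * 142 * 0.0855^0.63 * 0.0053^0.54
  = 0.849 * 142 * 0.212392 * 0.059035
  = 1.5116 m/s.
Pipe area A = pi*D^2/4 = pi*0.342^2/4 = 0.0919 m^2.
Q = A * V = 0.0919 * 1.5116 = 0.1389 m^3/s.

0.1389


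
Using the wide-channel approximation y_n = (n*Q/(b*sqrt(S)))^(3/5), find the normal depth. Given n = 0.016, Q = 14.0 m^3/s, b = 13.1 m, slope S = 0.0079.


We use the wide-channel approximation y_n = (n*Q/(b*sqrt(S)))^(3/5).
sqrt(S) = sqrt(0.0079) = 0.088882.
Numerator: n*Q = 0.016 * 14.0 = 0.224.
Denominator: b*sqrt(S) = 13.1 * 0.088882 = 1.164354.
arg = 0.1924.
y_n = 0.1924^(3/5) = 0.372 m.

0.372


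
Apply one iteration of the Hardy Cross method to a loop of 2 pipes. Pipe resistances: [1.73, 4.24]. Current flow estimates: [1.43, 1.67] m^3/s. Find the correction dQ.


Numerator terms (r*Q*|Q|): 1.73*1.43*|1.43| = 3.5377; 4.24*1.67*|1.67| = 11.8249.
Sum of numerator = 15.3626.
Denominator terms (r*|Q|): 1.73*|1.43| = 2.4739; 4.24*|1.67| = 7.0808.
2 * sum of denominator = 2 * 9.5547 = 19.1094.
dQ = -15.3626 / 19.1094 = -0.8039 m^3/s.

-0.8039


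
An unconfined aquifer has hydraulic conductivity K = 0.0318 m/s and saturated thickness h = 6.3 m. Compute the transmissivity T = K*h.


Transmissivity is defined as T = K * h.
T = 0.0318 * 6.3
  = 0.2003 m^2/s.

0.2003


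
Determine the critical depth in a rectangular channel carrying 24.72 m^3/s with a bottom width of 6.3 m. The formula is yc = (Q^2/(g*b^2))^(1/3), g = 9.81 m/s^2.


Using yc = (Q^2 / (g * b^2))^(1/3):
Q^2 = 24.72^2 = 611.08.
g * b^2 = 9.81 * 6.3^2 = 9.81 * 39.69 = 389.36.
Q^2 / (g*b^2) = 611.08 / 389.36 = 1.5694.
yc = 1.5694^(1/3) = 1.1621 m.

1.1621


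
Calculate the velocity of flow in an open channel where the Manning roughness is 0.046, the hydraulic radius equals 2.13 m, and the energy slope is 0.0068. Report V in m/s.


Manning's equation gives V = (1/n) * R^(2/3) * S^(1/2).
First, compute R^(2/3) = 2.13^(2/3) = 1.6555.
Next, S^(1/2) = 0.0068^(1/2) = 0.082462.
Then 1/n = 1/0.046 = 21.74.
V = 21.74 * 1.6555 * 0.082462 = 2.9677 m/s.

2.9677


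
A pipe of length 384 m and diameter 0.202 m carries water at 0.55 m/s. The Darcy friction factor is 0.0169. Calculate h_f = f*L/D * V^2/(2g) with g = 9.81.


Darcy-Weisbach equation: h_f = f * (L/D) * V^2/(2g).
f * L/D = 0.0169 * 384/0.202 = 32.1267.
V^2/(2g) = 0.55^2 / (2*9.81) = 0.3025 / 19.62 = 0.0154 m.
h_f = 32.1267 * 0.0154 = 0.495 m.

0.495


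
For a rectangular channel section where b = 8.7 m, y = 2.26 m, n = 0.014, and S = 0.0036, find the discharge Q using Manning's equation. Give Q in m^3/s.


For a rectangular channel, the cross-sectional area A = b * y = 8.7 * 2.26 = 19.66 m^2.
The wetted perimeter P = b + 2y = 8.7 + 2*2.26 = 13.22 m.
Hydraulic radius R = A/P = 19.66/13.22 = 1.4873 m.
Velocity V = (1/n)*R^(2/3)*S^(1/2) = (1/0.014)*1.4873^(2/3)*0.0036^(1/2) = 5.5841 m/s.
Discharge Q = A * V = 19.66 * 5.5841 = 109.795 m^3/s.

109.795


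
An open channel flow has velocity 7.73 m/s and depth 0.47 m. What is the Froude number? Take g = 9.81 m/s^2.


The Froude number is defined as Fr = V / sqrt(g*y).
g*y = 9.81 * 0.47 = 4.6107.
sqrt(g*y) = sqrt(4.6107) = 2.1473.
Fr = 7.73 / 2.1473 = 3.5999.

3.5999


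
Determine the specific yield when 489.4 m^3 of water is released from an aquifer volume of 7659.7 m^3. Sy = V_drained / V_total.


Specific yield Sy = Volume drained / Total volume.
Sy = 489.4 / 7659.7
   = 0.0639.

0.0639


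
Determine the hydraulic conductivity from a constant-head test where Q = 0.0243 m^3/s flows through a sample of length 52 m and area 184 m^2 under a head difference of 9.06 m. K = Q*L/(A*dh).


From K = Q*L / (A*dh):
Numerator: Q*L = 0.0243 * 52 = 1.2636.
Denominator: A*dh = 184 * 9.06 = 1667.04.
K = 1.2636 / 1667.04 = 0.000758 m/s.

0.000758


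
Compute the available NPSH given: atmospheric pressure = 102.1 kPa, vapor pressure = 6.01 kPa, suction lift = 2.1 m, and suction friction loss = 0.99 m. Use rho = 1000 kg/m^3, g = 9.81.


NPSHa = p_atm/(rho*g) - z_s - hf_s - p_vap/(rho*g).
p_atm/(rho*g) = 102.1*1000 / (1000*9.81) = 10.408 m.
p_vap/(rho*g) = 6.01*1000 / (1000*9.81) = 0.613 m.
NPSHa = 10.408 - 2.1 - 0.99 - 0.613
      = 6.71 m.

6.71


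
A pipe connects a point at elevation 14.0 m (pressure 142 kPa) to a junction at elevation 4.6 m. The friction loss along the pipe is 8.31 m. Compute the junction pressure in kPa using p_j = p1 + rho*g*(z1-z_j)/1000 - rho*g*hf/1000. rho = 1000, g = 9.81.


Junction pressure: p_j = p1 + rho*g*(z1 - z_j)/1000 - rho*g*hf/1000.
Elevation term = 1000*9.81*(14.0 - 4.6)/1000 = 92.214 kPa.
Friction term = 1000*9.81*8.31/1000 = 81.521 kPa.
p_j = 142 + 92.214 - 81.521 = 152.69 kPa.

152.69


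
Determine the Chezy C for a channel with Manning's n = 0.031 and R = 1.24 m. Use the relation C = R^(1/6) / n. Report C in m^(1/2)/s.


The Chezy coefficient relates to Manning's n through C = R^(1/6) / n.
R^(1/6) = 1.24^(1/6) = 1.036502.
C = 1.036502 / 0.031 = 33.44 m^(1/2)/s.

33.44


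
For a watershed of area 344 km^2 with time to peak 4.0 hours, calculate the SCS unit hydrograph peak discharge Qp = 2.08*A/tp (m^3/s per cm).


SCS formula: Qp = 2.08 * A / tp.
Qp = 2.08 * 344 / 4.0
   = 715.52 / 4.0
   = 178.88 m^3/s per cm.

178.88


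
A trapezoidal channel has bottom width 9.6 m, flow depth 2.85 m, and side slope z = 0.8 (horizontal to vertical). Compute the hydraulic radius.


For a trapezoidal section with side slope z:
A = (b + z*y)*y = (9.6 + 0.8*2.85)*2.85 = 33.858 m^2.
P = b + 2*y*sqrt(1 + z^2) = 9.6 + 2*2.85*sqrt(1 + 0.8^2) = 16.9 m.
R = A/P = 33.858 / 16.9 = 2.0035 m.

2.0035


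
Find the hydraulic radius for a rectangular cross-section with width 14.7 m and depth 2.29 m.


For a rectangular section:
Flow area A = b * y = 14.7 * 2.29 = 33.66 m^2.
Wetted perimeter P = b + 2y = 14.7 + 2*2.29 = 19.28 m.
Hydraulic radius R = A/P = 33.66 / 19.28 = 1.746 m.

1.746


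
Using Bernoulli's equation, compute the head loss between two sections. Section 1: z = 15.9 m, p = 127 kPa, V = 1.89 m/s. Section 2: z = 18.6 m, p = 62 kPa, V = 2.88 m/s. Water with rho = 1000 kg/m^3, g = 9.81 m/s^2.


Total head at each section: H = z + p/(rho*g) + V^2/(2g).
H1 = 15.9 + 127*1000/(1000*9.81) + 1.89^2/(2*9.81)
   = 15.9 + 12.946 + 0.1821
   = 29.028 m.
H2 = 18.6 + 62*1000/(1000*9.81) + 2.88^2/(2*9.81)
   = 18.6 + 6.32 + 0.4228
   = 25.343 m.
h_L = H1 - H2 = 29.028 - 25.343 = 3.685 m.

3.685


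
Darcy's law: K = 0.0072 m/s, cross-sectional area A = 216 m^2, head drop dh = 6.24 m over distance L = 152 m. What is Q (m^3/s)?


Darcy's law: Q = K * A * i, where i = dh/L.
Hydraulic gradient i = 6.24 / 152 = 0.041053.
Q = 0.0072 * 216 * 0.041053
  = 0.0638 m^3/s.

0.0638


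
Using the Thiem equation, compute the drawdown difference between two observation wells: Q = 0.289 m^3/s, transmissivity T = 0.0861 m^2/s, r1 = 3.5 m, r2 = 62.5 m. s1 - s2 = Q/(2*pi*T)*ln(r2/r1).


Thiem equation: s1 - s2 = Q/(2*pi*T) * ln(r2/r1).
ln(r2/r1) = ln(62.5/3.5) = 2.8824.
Q/(2*pi*T) = 0.289 / (2*pi*0.0861) = 0.289 / 0.541 = 0.5342.
s1 - s2 = 0.5342 * 2.8824 = 1.5398 m.

1.5398


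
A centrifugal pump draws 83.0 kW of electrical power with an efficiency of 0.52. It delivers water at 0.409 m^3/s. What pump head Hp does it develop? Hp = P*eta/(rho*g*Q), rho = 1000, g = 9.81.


Pump head formula: Hp = P * eta / (rho * g * Q).
Numerator: P * eta = 83.0 * 1000 * 0.52 = 43160.0 W.
Denominator: rho * g * Q = 1000 * 9.81 * 0.409 = 4012.29.
Hp = 43160.0 / 4012.29 = 10.76 m.

10.76


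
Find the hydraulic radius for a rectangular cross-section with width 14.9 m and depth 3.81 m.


For a rectangular section:
Flow area A = b * y = 14.9 * 3.81 = 56.77 m^2.
Wetted perimeter P = b + 2y = 14.9 + 2*3.81 = 22.52 m.
Hydraulic radius R = A/P = 56.77 / 22.52 = 2.5208 m.

2.5208


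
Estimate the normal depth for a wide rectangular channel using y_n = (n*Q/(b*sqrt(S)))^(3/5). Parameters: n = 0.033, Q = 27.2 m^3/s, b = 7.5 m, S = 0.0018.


We use the wide-channel approximation y_n = (n*Q/(b*sqrt(S)))^(3/5).
sqrt(S) = sqrt(0.0018) = 0.042426.
Numerator: n*Q = 0.033 * 27.2 = 0.8976.
Denominator: b*sqrt(S) = 7.5 * 0.042426 = 0.318195.
arg = 2.8209.
y_n = 2.8209^(3/5) = 1.8631 m.

1.8631


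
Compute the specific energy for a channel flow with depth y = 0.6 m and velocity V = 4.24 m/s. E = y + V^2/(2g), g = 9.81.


Specific energy E = y + V^2/(2g).
Velocity head = V^2/(2g) = 4.24^2 / (2*9.81) = 17.9776 / 19.62 = 0.9163 m.
E = 0.6 + 0.9163 = 1.5163 m.

1.5163


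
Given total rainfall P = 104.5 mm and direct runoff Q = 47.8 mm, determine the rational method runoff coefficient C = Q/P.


The runoff coefficient C = runoff depth / rainfall depth.
C = 47.8 / 104.5
  = 0.4574.

0.4574


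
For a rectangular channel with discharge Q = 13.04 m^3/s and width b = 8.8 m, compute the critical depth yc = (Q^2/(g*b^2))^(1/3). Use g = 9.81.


Using yc = (Q^2 / (g * b^2))^(1/3):
Q^2 = 13.04^2 = 170.04.
g * b^2 = 9.81 * 8.8^2 = 9.81 * 77.44 = 759.69.
Q^2 / (g*b^2) = 170.04 / 759.69 = 0.2238.
yc = 0.2238^(1/3) = 0.6072 m.

0.6072


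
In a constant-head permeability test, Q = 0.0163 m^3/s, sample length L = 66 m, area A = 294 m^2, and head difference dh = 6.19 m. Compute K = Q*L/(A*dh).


From K = Q*L / (A*dh):
Numerator: Q*L = 0.0163 * 66 = 1.0758.
Denominator: A*dh = 294 * 6.19 = 1819.86.
K = 1.0758 / 1819.86 = 0.000591 m/s.

0.000591


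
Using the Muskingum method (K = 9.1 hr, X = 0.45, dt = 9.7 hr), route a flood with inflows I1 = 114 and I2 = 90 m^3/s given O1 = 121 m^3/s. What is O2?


Muskingum coefficients:
denom = 2*K*(1-X) + dt = 2*9.1*(1-0.45) + 9.7 = 19.71.
C0 = (dt - 2*K*X)/denom = (9.7 - 2*9.1*0.45)/19.71 = 0.0766.
C1 = (dt + 2*K*X)/denom = (9.7 + 2*9.1*0.45)/19.71 = 0.9077.
C2 = (2*K*(1-X) - dt)/denom = 0.0157.
O2 = C0*I2 + C1*I1 + C2*O1
   = 0.0766*90 + 0.9077*114 + 0.0157*121
   = 112.27 m^3/s.

112.27


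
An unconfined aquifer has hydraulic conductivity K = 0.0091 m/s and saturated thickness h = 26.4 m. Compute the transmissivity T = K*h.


Transmissivity is defined as T = K * h.
T = 0.0091 * 26.4
  = 0.2402 m^2/s.

0.2402


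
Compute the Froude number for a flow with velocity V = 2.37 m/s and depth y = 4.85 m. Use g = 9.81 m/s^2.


The Froude number is defined as Fr = V / sqrt(g*y).
g*y = 9.81 * 4.85 = 47.5785.
sqrt(g*y) = sqrt(47.5785) = 6.8977.
Fr = 2.37 / 6.8977 = 0.3436.

0.3436


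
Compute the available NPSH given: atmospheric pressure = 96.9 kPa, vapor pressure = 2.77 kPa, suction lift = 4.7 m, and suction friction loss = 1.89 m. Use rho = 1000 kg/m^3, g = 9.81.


NPSHa = p_atm/(rho*g) - z_s - hf_s - p_vap/(rho*g).
p_atm/(rho*g) = 96.9*1000 / (1000*9.81) = 9.878 m.
p_vap/(rho*g) = 2.77*1000 / (1000*9.81) = 0.282 m.
NPSHa = 9.878 - 4.7 - 1.89 - 0.282
      = 3.01 m.

3.01


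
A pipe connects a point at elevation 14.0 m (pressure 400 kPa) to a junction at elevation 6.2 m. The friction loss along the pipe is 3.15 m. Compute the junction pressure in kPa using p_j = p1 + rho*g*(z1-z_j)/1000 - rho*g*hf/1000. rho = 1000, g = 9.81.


Junction pressure: p_j = p1 + rho*g*(z1 - z_j)/1000 - rho*g*hf/1000.
Elevation term = 1000*9.81*(14.0 - 6.2)/1000 = 76.518 kPa.
Friction term = 1000*9.81*3.15/1000 = 30.901 kPa.
p_j = 400 + 76.518 - 30.901 = 445.62 kPa.

445.62


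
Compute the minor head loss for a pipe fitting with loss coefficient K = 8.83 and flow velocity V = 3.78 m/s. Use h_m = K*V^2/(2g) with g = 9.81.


Minor loss formula: h_m = K * V^2/(2g).
V^2 = 3.78^2 = 14.2884.
V^2/(2g) = 14.2884 / 19.62 = 0.7283 m.
h_m = 8.83 * 0.7283 = 6.4305 m.

6.4305


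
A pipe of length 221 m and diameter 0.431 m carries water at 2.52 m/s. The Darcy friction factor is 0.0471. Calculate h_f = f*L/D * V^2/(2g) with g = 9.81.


Darcy-Weisbach equation: h_f = f * (L/D) * V^2/(2g).
f * L/D = 0.0471 * 221/0.431 = 24.151.
V^2/(2g) = 2.52^2 / (2*9.81) = 6.3504 / 19.62 = 0.3237 m.
h_f = 24.151 * 0.3237 = 7.817 m.

7.817


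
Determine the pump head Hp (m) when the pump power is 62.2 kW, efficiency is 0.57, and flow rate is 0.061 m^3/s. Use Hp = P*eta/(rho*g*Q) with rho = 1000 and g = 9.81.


Pump head formula: Hp = P * eta / (rho * g * Q).
Numerator: P * eta = 62.2 * 1000 * 0.57 = 35454.0 W.
Denominator: rho * g * Q = 1000 * 9.81 * 0.061 = 598.41.
Hp = 35454.0 / 598.41 = 59.25 m.

59.25


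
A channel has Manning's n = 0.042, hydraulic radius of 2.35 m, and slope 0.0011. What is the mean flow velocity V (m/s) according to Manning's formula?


Manning's equation gives V = (1/n) * R^(2/3) * S^(1/2).
First, compute R^(2/3) = 2.35^(2/3) = 1.7676.
Next, S^(1/2) = 0.0011^(1/2) = 0.033166.
Then 1/n = 1/0.042 = 23.81.
V = 23.81 * 1.7676 * 0.033166 = 1.3958 m/s.

1.3958


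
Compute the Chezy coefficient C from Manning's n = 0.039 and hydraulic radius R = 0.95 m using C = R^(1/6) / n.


The Chezy coefficient relates to Manning's n through C = R^(1/6) / n.
R^(1/6) = 0.95^(1/6) = 0.991488.
C = 0.991488 / 0.039 = 25.42 m^(1/2)/s.

25.42


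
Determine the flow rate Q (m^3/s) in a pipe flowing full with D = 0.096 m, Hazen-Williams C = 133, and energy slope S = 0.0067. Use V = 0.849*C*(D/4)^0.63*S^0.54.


For a full circular pipe, R = D/4 = 0.096/4 = 0.024 m.
V = 0.849 * 133 * 0.024^0.63 * 0.0067^0.54
  = 0.849 * 133 * 0.095397 * 0.067001
  = 0.7217 m/s.
Pipe area A = pi*D^2/4 = pi*0.096^2/4 = 0.0072 m^2.
Q = A * V = 0.0072 * 0.7217 = 0.0052 m^3/s.

0.0052


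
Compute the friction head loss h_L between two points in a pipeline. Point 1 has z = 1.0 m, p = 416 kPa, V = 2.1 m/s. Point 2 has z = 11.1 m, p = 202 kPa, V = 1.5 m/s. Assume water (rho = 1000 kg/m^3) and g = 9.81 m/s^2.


Total head at each section: H = z + p/(rho*g) + V^2/(2g).
H1 = 1.0 + 416*1000/(1000*9.81) + 2.1^2/(2*9.81)
   = 1.0 + 42.406 + 0.2248
   = 43.63 m.
H2 = 11.1 + 202*1000/(1000*9.81) + 1.5^2/(2*9.81)
   = 11.1 + 20.591 + 0.1147
   = 31.806 m.
h_L = H1 - H2 = 43.63 - 31.806 = 11.825 m.

11.825


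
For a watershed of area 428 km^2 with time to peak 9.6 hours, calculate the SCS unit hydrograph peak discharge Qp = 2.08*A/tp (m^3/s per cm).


SCS formula: Qp = 2.08 * A / tp.
Qp = 2.08 * 428 / 9.6
   = 890.24 / 9.6
   = 92.73 m^3/s per cm.

92.73


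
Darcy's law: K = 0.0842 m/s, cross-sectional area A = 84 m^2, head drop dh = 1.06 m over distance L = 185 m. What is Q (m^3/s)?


Darcy's law: Q = K * A * i, where i = dh/L.
Hydraulic gradient i = 1.06 / 185 = 0.00573.
Q = 0.0842 * 84 * 0.00573
  = 0.0405 m^3/s.

0.0405


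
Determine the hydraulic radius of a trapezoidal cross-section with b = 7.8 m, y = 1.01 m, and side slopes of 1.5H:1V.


For a trapezoidal section with side slope z:
A = (b + z*y)*y = (7.8 + 1.5*1.01)*1.01 = 9.408 m^2.
P = b + 2*y*sqrt(1 + z^2) = 7.8 + 2*1.01*sqrt(1 + 1.5^2) = 11.442 m.
R = A/P = 9.408 / 11.442 = 0.8223 m.

0.8223


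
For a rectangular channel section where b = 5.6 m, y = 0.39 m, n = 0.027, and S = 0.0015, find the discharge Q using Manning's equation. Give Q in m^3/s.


For a rectangular channel, the cross-sectional area A = b * y = 5.6 * 0.39 = 2.18 m^2.
The wetted perimeter P = b + 2y = 5.6 + 2*0.39 = 6.38 m.
Hydraulic radius R = A/P = 2.18/6.38 = 0.3423 m.
Velocity V = (1/n)*R^(2/3)*S^(1/2) = (1/0.027)*0.3423^(2/3)*0.0015^(1/2) = 0.7019 m/s.
Discharge Q = A * V = 2.18 * 0.7019 = 1.533 m^3/s.

1.533


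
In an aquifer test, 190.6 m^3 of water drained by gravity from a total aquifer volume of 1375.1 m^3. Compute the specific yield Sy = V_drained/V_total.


Specific yield Sy = Volume drained / Total volume.
Sy = 190.6 / 1375.1
   = 0.1386.

0.1386


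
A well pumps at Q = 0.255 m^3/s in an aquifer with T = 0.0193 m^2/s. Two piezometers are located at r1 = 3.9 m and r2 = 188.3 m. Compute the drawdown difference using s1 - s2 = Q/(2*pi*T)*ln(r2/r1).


Thiem equation: s1 - s2 = Q/(2*pi*T) * ln(r2/r1).
ln(r2/r1) = ln(188.3/3.9) = 3.8771.
Q/(2*pi*T) = 0.255 / (2*pi*0.0193) = 0.255 / 0.1213 = 2.1028.
s1 - s2 = 2.1028 * 3.8771 = 8.1528 m.

8.1528


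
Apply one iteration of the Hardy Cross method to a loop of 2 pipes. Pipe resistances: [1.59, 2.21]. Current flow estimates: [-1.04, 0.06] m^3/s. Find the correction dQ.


Numerator terms (r*Q*|Q|): 1.59*-1.04*|-1.04| = -1.7197; 2.21*0.06*|0.06| = 0.008.
Sum of numerator = -1.7118.
Denominator terms (r*|Q|): 1.59*|-1.04| = 1.6536; 2.21*|0.06| = 0.1326.
2 * sum of denominator = 2 * 1.7862 = 3.5724.
dQ = --1.7118 / 3.5724 = 0.4792 m^3/s.

0.4792


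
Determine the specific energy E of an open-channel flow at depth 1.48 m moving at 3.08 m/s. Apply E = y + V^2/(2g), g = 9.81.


Specific energy E = y + V^2/(2g).
Velocity head = V^2/(2g) = 3.08^2 / (2*9.81) = 9.4864 / 19.62 = 0.4835 m.
E = 1.48 + 0.4835 = 1.9635 m.

1.9635


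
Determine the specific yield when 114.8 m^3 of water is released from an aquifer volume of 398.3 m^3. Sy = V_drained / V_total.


Specific yield Sy = Volume drained / Total volume.
Sy = 114.8 / 398.3
   = 0.2882.

0.2882


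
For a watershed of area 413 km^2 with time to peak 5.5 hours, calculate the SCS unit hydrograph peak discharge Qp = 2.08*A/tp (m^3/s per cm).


SCS formula: Qp = 2.08 * A / tp.
Qp = 2.08 * 413 / 5.5
   = 859.04 / 5.5
   = 156.19 m^3/s per cm.

156.19


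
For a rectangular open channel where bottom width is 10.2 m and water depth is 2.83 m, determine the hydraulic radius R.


For a rectangular section:
Flow area A = b * y = 10.2 * 2.83 = 28.87 m^2.
Wetted perimeter P = b + 2y = 10.2 + 2*2.83 = 15.86 m.
Hydraulic radius R = A/P = 28.87 / 15.86 = 1.8201 m.

1.8201


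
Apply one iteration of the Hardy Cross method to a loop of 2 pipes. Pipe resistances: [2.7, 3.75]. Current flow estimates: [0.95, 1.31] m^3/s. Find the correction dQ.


Numerator terms (r*Q*|Q|): 2.7*0.95*|0.95| = 2.4367; 3.75*1.31*|1.31| = 6.4354.
Sum of numerator = 8.8721.
Denominator terms (r*|Q|): 2.7*|0.95| = 2.565; 3.75*|1.31| = 4.9125.
2 * sum of denominator = 2 * 7.4775 = 14.955.
dQ = -8.8721 / 14.955 = -0.5933 m^3/s.

-0.5933


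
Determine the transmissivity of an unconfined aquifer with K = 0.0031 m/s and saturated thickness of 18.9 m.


Transmissivity is defined as T = K * h.
T = 0.0031 * 18.9
  = 0.0586 m^2/s.

0.0586


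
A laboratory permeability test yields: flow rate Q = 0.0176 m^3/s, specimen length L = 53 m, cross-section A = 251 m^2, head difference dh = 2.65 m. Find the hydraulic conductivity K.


From K = Q*L / (A*dh):
Numerator: Q*L = 0.0176 * 53 = 0.9328.
Denominator: A*dh = 251 * 2.65 = 665.15.
K = 0.9328 / 665.15 = 0.001402 m/s.

0.001402


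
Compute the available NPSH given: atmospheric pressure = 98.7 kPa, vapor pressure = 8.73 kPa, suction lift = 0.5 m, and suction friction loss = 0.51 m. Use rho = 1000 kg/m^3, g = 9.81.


NPSHa = p_atm/(rho*g) - z_s - hf_s - p_vap/(rho*g).
p_atm/(rho*g) = 98.7*1000 / (1000*9.81) = 10.061 m.
p_vap/(rho*g) = 8.73*1000 / (1000*9.81) = 0.89 m.
NPSHa = 10.061 - 0.5 - 0.51 - 0.89
      = 8.16 m.

8.16


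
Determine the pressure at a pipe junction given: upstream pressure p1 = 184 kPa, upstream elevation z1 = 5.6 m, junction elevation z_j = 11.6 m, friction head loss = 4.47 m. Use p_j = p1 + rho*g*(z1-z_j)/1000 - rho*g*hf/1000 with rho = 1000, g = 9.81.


Junction pressure: p_j = p1 + rho*g*(z1 - z_j)/1000 - rho*g*hf/1000.
Elevation term = 1000*9.81*(5.6 - 11.6)/1000 = -58.86 kPa.
Friction term = 1000*9.81*4.47/1000 = 43.851 kPa.
p_j = 184 + -58.86 - 43.851 = 81.29 kPa.

81.29


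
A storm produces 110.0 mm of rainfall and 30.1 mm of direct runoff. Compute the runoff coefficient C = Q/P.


The runoff coefficient C = runoff depth / rainfall depth.
C = 30.1 / 110.0
  = 0.2736.

0.2736


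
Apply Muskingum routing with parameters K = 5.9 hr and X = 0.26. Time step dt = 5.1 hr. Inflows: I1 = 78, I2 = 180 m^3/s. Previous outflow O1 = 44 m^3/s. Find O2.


Muskingum coefficients:
denom = 2*K*(1-X) + dt = 2*5.9*(1-0.26) + 5.1 = 13.832.
C0 = (dt - 2*K*X)/denom = (5.1 - 2*5.9*0.26)/13.832 = 0.1469.
C1 = (dt + 2*K*X)/denom = (5.1 + 2*5.9*0.26)/13.832 = 0.5905.
C2 = (2*K*(1-X) - dt)/denom = 0.2626.
O2 = C0*I2 + C1*I1 + C2*O1
   = 0.1469*180 + 0.5905*78 + 0.2626*44
   = 84.06 m^3/s.

84.06


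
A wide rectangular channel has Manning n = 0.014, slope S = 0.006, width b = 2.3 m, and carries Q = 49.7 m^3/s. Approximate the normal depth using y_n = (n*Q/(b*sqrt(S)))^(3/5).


We use the wide-channel approximation y_n = (n*Q/(b*sqrt(S)))^(3/5).
sqrt(S) = sqrt(0.006) = 0.07746.
Numerator: n*Q = 0.014 * 49.7 = 0.6958.
Denominator: b*sqrt(S) = 2.3 * 0.07746 = 0.178158.
arg = 3.9055.
y_n = 3.9055^(3/5) = 2.2647 m.

2.2647


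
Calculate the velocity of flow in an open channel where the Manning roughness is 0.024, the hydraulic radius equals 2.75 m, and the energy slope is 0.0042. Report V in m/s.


Manning's equation gives V = (1/n) * R^(2/3) * S^(1/2).
First, compute R^(2/3) = 2.75^(2/3) = 1.9629.
Next, S^(1/2) = 0.0042^(1/2) = 0.064807.
Then 1/n = 1/0.024 = 41.67.
V = 41.67 * 1.9629 * 0.064807 = 5.3003 m/s.

5.3003


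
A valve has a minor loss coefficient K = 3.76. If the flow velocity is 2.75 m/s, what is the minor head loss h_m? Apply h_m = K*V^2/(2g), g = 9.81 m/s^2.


Minor loss formula: h_m = K * V^2/(2g).
V^2 = 2.75^2 = 7.5625.
V^2/(2g) = 7.5625 / 19.62 = 0.3854 m.
h_m = 3.76 * 0.3854 = 1.4493 m.

1.4493


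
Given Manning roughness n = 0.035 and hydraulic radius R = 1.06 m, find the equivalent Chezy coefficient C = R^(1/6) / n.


The Chezy coefficient relates to Manning's n through C = R^(1/6) / n.
R^(1/6) = 1.06^(1/6) = 1.009759.
C = 1.009759 / 0.035 = 28.85 m^(1/2)/s.

28.85
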